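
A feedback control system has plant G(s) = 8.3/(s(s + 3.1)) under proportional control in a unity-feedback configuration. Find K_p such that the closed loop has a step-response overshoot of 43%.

K_p = 4.3

From %OS = 100·exp(−πζ/√(1−ζ²)) = 43%, ζ = −ln(0.43)/√(π²+ln²(0.43)) = 0.2594.
Characteristic equation s² + 3.1s + 8.3K_p = 0 gives ζ = 3.1/(2√(8.3K_p)).
Setting ζ = 0.2594: √(8.3K_p) = 3.1/(2·0.2594) = 5.974, so K_p = 35.69/8.3 = 4.3.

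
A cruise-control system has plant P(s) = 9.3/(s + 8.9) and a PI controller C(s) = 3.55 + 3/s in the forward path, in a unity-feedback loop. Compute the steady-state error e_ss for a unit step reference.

The open loop C(s)P(s) has a pole at the origin (type 1), so the static position error constant is infinite and e_ss = 1/(1+∞) = 0.

0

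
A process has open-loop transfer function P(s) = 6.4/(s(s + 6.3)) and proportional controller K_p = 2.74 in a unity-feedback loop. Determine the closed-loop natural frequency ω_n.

With unity feedback the closed-loop characteristic equation is s² + 6.3s + 2.74·6.4 = s² + 6.3s + 17.54 = 0.
So ω_n² = 17.54 ⇒ ω_n = 4.188 rad/s, and ζ = 6.3/(2ω_n) = 0.752.

ω_n = 4.19 rad/s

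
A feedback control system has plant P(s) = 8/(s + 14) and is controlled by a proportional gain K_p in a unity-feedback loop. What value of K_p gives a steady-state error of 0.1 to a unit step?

K_p = 15.8

The loop is type 0, so e_ss(step) = 1/(1 + K_pos) with K_pos = K_p·P(0).
P(0) = 0.5714. Require 1/(1 + K_p·0.5714) = 0.1, so 1 + 0.5714·K_p = 10.
K_p = (10 − 1)/0.5714 = 15.8.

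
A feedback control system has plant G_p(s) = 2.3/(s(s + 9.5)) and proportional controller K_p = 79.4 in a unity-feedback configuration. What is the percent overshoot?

Closed-loop characteristic equation: s² + 9.5s + 182.6 = 0, so ω_n = 13.51 rad/s and ζ = 9.5/(2·13.51) = 0.3515.
%OS = 100·exp(−πζ/√(1−ζ²)) = 100·exp(−π·0.3515/√0.8765) = 30.7%.

30.7%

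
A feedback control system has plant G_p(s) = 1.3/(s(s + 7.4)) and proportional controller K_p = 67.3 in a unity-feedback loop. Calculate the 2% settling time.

T_s ≈ 1.08 s

From 1 + K_pG_p(s) = 0: s² + 7.4s + 87.49 = 0 ⇒ ω_n = 9.354, ζ = 0.3956.
2% settling time T_s ≈ 4/(ζω_n) = 4/3.7 = 1.08 s.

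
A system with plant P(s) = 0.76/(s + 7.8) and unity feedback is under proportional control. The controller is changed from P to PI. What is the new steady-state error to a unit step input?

0

Adding integral action puts a pole at s = 0 in the forward path, raising the system type to 1; a type-1 loop has zero steady-state error to a step.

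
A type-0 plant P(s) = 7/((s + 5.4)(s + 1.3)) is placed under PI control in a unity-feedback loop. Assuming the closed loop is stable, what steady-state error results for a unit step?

The PI controller's integrator makes the forward path type 1, so e_ss to a step is zero.

0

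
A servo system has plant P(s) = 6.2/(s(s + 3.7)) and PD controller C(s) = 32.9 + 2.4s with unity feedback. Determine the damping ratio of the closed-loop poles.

Forward path: (32.9 + 2.4s)·6.2/(s(s+3.7)). The closed-loop characteristic equation is s² + (3.7 + 6.2·2.4)s + 6.2·32.9 = 0.
That is s² + 18.58s + 204 = 0, so ω_n = 14.28 rad/s and ζ = 18.58/(2·14.28) = 0.6505.

ζ = 0.65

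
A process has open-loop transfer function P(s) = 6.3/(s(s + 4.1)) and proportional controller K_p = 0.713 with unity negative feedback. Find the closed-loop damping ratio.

ζ = 0.967

1 + K_p·P(s) = 0 gives s² + 4.1s + 4.492 = 0.
So ω_n² = 4.492 ⇒ ω_n = 2.119 rad/s, and ζ = 4.1/(2ω_n) = 0.967.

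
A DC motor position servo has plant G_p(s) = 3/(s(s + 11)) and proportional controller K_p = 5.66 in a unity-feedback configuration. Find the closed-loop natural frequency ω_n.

With unity feedback the closed-loop characteristic equation is s² + 11s + 5.66·3 = s² + 11s + 16.98 = 0.
Matching s² + 2ζω_n s + ω_n²: ω_n = √16.98 = 4.121 rad/s and 2ζω_n = 11, so ζ = 11/(2·4.121) = 1.33.

ω_n = 4.12 rad/s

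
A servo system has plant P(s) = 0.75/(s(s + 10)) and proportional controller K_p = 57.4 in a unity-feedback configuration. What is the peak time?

T_p = 0.739 s

From 1 + K_pP(s) = 0: s² + 10s + 43.05 = 0 ⇒ ω_n = 6.561, ζ = 0.762.
Damped frequency ω_d = ω_n√(1−ζ²) = 4.249 rad/s, so peak time T_p = π/ω_d = 0.739 s.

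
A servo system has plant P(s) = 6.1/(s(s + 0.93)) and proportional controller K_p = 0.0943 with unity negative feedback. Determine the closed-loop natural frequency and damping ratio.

ω_n = 0.758 rad/s, ζ = 0.613

The closed-loop denominator is s(s+0.93) + 0.0943·6.1 = s² + 0.93s + 0.5752.
Matching s² + 2ζω_n s + ω_n²: ω_n = √0.5752 = 0.7584 rad/s and 2ζω_n = 0.93, so ζ = 0.93/(2·0.7584) = 0.613.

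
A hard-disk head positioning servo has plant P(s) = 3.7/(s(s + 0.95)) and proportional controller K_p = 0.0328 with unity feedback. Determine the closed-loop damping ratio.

1 + K_p·P(s) = 0 gives s² + 0.95s + 0.1214 = 0.
Matching s² + 2ζω_n s + ω_n²: ω_n = √0.1214 = 0.3484 rad/s and 2ζω_n = 0.95, so ζ = 0.95/(2·0.3484) = 1.36.

ζ = 1.36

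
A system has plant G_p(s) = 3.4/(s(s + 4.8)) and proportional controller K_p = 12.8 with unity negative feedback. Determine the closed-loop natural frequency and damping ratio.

1 + K_p·G_p(s) = 0 gives s² + 4.8s + 43.52 = 0.
So ω_n² = 43.52 ⇒ ω_n = 6.597 rad/s, and ζ = 4.8/(2ω_n) = 0.364.

ω_n = 6.6 rad/s, ζ = 0.364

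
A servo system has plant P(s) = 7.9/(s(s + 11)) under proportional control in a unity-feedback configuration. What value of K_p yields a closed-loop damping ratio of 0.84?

Closed-loop characteristic equation: s² + 11s + K_p·7.9 = 0.
So ω_n = √(7.9K_p) and 2ζω_n = 11, giving ζ = 11/(2√(7.9K_p)).
Setting ζ = 0.84: √(7.9K_p) = 11/(2·0.84) = 6.548, so K_p = 42.87/7.9 = 5.43.

K_p = 5.43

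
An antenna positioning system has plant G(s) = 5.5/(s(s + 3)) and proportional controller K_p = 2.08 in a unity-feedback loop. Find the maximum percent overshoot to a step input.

21.1%

The closed-loop denominator s² + 3s + 11.44 gives ω_n = √11.44 = 3.382 and ζ = 3/(2ω_n) = 0.4435.
%OS = 100·exp(−πζ/√(1−ζ²)) = 100·exp(−π·0.4435/√0.8033) = 21.1%.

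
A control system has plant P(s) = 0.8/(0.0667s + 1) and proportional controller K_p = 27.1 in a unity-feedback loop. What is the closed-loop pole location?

s = -340

Closed loop: T(s) = K_p·P/(1+K_p·P) = 21.68/(0.0667s + 1 + 21.68), with pole at s = −(1 + 21.68)/0.0667 = −340.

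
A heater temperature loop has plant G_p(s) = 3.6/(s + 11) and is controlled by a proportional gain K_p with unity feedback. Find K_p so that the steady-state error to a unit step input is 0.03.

K_p = 98.8

The loop is type 0, so e_ss(step) = 1/(1 + K_pos) with K_pos = K_p·G_p(0).
G_p(0) = 0.3273. Require 1/(1 + K_p·0.3273) = 0.03, so 1 + 0.3273·K_p = 33.33.
K_p = (33.33 − 1)/0.3273 = 98.8.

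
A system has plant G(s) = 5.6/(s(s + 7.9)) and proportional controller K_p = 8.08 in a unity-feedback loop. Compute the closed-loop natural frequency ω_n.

ω_n = 6.73 rad/s

With unity feedback the closed-loop characteristic equation is s² + 7.9s + 8.08·5.6 = s² + 7.9s + 45.25 = 0.
So ω_n² = 45.25 ⇒ ω_n = 6.727 rad/s, and ζ = 7.9/(2ω_n) = 0.587.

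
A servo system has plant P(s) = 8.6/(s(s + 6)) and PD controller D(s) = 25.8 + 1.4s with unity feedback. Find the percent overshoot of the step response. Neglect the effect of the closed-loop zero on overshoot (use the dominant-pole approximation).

Forward path: (25.8 + 1.4s)·8.6/(s(s+6)). The closed-loop characteristic equation is s² + (6 + 8.6·1.4)s + 8.6·25.8 = 0.
That is s² + 18.04s + 221.9 = 0, so ω_n = 14.9 rad/s and ζ = 18.04/(2·14.9) = 0.6055.
%OS = 100·exp(−πζ/√(1−ζ²)) = 9.16%.

9.16%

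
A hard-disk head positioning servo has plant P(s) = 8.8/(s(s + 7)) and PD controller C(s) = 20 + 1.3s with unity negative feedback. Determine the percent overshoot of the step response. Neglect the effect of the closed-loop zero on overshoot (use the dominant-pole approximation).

4.8%

Forward path: (20 + 1.3s)·8.8/(s(s+7)). The closed-loop characteristic equation is s² + (7 + 8.8·1.3)s + 8.8·20 = 0.
That is s² + 18.44s + 176 = 0, so ω_n = 13.27 rad/s and ζ = 18.44/(2·13.27) = 0.695.
%OS = 100·exp(−πζ/√(1−ζ²)) = 4.8%.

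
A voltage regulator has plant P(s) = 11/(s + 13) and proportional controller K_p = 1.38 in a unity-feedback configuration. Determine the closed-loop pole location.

Closed-loop transfer function: T(s) = K_p·P(s)/(1 + K_p·P(s)) = 15.18/(s + 13 + 15.18) = 15.18/(s + 28.18).
The closed-loop pole is at s = −28.18.

s = -28.18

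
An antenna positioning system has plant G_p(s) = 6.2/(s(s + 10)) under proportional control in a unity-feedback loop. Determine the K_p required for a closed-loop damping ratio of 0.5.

K_p = 16.1

Closed-loop characteristic equation: s² + 10s + K_p·6.2 = 0.
So ω_n = √(6.2K_p) and 2ζω_n = 10, giving ζ = 10/(2√(6.2K_p)).
Setting ζ = 0.5: √(6.2K_p) = 10/(2·0.5) = 10, so K_p = 100/6.2 = 16.1.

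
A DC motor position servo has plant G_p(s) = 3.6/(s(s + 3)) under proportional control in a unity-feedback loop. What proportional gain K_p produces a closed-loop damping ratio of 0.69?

Closed-loop characteristic equation: s² + 3s + K_p·3.6 = 0.
So ω_n = √(3.6K_p) and 2ζω_n = 3, giving ζ = 3/(2√(3.6K_p)).
Setting ζ = 0.69: √(3.6K_p) = 3/(2·0.69) = 2.174, so K_p = 4.726/3.6 = 1.31.

K_p = 1.31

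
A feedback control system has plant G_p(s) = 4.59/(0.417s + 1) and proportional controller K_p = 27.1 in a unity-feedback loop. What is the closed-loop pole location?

Closed loop: T(s) = K_p·G_p/(1+K_p·G_p) = 124.4/(0.417s + 1 + 124.4), with pole at s = −(1 + 124.4)/0.417 = −300.7.

s = -300.7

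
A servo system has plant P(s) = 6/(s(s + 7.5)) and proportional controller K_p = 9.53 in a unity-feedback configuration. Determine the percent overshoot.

16.6%

Closed-loop characteristic equation: s² + 7.5s + 57.18 = 0, so ω_n = 7.562 rad/s and ζ = 7.5/(2·7.562) = 0.4959.
%OS = 100·exp(−πζ/√(1−ζ²)) = 100·exp(−π·0.4959/√0.7541) = 16.6%.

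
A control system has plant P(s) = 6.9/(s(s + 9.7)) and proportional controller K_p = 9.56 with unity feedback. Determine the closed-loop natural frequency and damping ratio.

With unity feedback the closed-loop characteristic equation is s² + 9.7s + 9.56·6.9 = s² + 9.7s + 65.96 = 0.
So ω_n² = 65.96 ⇒ ω_n = 8.122 rad/s, and ζ = 9.7/(2ω_n) = 0.597.

ω_n = 8.12 rad/s, ζ = 0.597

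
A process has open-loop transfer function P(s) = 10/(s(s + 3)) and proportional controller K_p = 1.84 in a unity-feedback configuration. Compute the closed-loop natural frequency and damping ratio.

With unity feedback the closed-loop characteristic equation is s² + 3s + 1.84·10 = s² + 3s + 18.4 = 0.
So ω_n² = 18.4 ⇒ ω_n = 4.29 rad/s, and ζ = 3/(2ω_n) = 0.35.

ω_n = 4.29 rad/s, ζ = 0.35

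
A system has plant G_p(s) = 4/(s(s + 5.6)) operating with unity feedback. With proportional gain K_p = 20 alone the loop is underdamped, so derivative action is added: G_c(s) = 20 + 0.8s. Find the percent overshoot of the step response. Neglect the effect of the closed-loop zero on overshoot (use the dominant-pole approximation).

16.9%

Forward path: (20 + 0.8s)·4/(s(s+5.6)). The closed-loop characteristic equation is s² + (5.6 + 4·0.8)s + 4·20 = 0.
That is s² + 8.8s + 80 = 0, so ω_n = 8.944 rad/s and ζ = 8.8/(2·8.944) = 0.4919.
%OS = 100·exp(−πζ/√(1−ζ²)) = 16.9%.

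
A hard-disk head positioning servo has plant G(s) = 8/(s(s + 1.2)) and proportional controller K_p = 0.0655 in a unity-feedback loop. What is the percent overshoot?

0.952%

The closed-loop denominator s² + 1.2s + 0.524 gives ω_n = √0.524 = 0.7239 and ζ = 1.2/(2ω_n) = 0.8289.
%OS = 100·exp(−πζ/√(1−ζ²)) = 100·exp(−π·0.8289/√0.313) = 0.952%.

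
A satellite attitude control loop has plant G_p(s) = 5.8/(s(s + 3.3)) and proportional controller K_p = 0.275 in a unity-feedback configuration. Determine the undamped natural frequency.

ω_n = 1.26 rad/s

The closed-loop denominator is s(s+3.3) + 0.275·5.8 = s² + 3.3s + 1.595.
Matching s² + 2ζω_n s + ω_n²: ω_n = √1.595 = 1.263 rad/s and 2ζω_n = 3.3, so ζ = 3.3/(2·1.263) = 1.31.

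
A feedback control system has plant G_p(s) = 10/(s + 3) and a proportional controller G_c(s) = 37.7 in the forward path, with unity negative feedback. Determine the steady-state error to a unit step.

0.00789

The loop is type 0. Static position error constant K_pos = G_c(0)·G_p(0) = 37.7·3.333 = 125.7.
Steady-state error to a unit step: e_ss = 1/(1+K_pos) = 1/126.7 = 0.00789.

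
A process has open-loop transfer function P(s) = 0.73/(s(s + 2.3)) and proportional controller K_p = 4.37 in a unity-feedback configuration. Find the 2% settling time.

T_s ≈ 3.48 s

The closed-loop denominator s² + 2.3s + 3.19 gives ω_n = √3.19 = 1.786 and ζ = 2.3/(2ω_n) = 0.6439.
2% settling time T_s ≈ 4/(ζω_n) = 4/1.15 = 3.48 s.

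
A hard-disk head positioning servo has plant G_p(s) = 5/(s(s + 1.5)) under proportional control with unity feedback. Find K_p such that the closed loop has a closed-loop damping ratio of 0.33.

K_p = 1.03

Closed-loop characteristic equation: s² + 1.5s + K_p·5 = 0.
So ω_n = √(5K_p) and 2ζω_n = 1.5, giving ζ = 1.5/(2√(5K_p)).
Setting ζ = 0.33: √(5K_p) = 1.5/(2·0.33) = 2.273, so K_p = 5.165/5 = 1.03.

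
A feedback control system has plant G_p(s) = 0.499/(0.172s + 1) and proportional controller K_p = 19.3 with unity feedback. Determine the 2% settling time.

Closed loop: T(s) = K_p·G_p/(1+K_p·G_p) = 9.631/(0.172s + 1 + 9.631), with pole at s = −(1 + 9.631)/0.172 = −61.81.
τ = 1/61.81 = 0.01618 s, so 2% settling time ≈ 4τ = 0.0647 s.

T_s ≈ 0.0647 s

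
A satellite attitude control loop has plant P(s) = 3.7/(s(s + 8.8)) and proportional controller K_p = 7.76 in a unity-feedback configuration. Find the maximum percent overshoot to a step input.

1.09%

Closed-loop characteristic equation: s² + 8.8s + 28.71 = 0, so ω_n = 5.358 rad/s and ζ = 8.8/(2·5.358) = 0.8211.
%OS = 100·exp(−πζ/√(1−ζ²)) = 100·exp(−π·0.8211/√0.3257) = 1.09%.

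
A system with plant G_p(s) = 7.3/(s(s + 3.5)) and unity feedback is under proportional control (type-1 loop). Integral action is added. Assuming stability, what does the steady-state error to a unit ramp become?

The integrator raises the loop to type 2, so K_v → ∞ and e_ss to a ramp is zero.

0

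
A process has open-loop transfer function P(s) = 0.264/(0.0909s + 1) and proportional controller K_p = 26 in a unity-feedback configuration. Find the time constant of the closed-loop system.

Closed loop: T(s) = K_p·P/(1+K_p·P) = 6.864/(0.0909s + 1 + 6.864), with pole at s = −(1 + 6.864)/0.0909 = −86.51.
Closed-loop time constant τ = 1/86.51 = 0.0116 s.

τ = 0.0116 s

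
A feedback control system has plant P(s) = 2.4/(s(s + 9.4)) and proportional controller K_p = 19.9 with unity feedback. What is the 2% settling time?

Closed-loop characteristic equation: s² + 9.4s + 47.76 = 0, so ω_n = 6.911 rad/s and ζ = 9.4/(2·6.911) = 0.6801.
2% settling time T_s ≈ 4/(ζω_n) = 4/4.7 = 0.851 s.

T_s ≈ 0.851 s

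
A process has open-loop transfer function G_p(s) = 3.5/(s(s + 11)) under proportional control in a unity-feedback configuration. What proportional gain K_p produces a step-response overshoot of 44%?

K_p = 135

From %OS = 100·exp(−πζ/√(1−ζ²)) = 44%, ζ = −ln(0.44)/√(π²+ln²(0.44)) = 0.2528.
Characteristic equation s² + 11s + 3.5K_p = 0 gives ζ = 11/(2√(3.5K_p)).
Setting ζ = 0.2528: √(3.5K_p) = 11/(2·0.2528) = 21.75, so K_p = 473.2/3.5 = 135.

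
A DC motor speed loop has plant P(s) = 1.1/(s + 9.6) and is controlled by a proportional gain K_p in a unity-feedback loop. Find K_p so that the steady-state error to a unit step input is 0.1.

K_p = 78.5

For a type-0 loop with proportional control, e_ss = 1/(1 + K_p·P(0)).
P(0) = 0.1146. Require 1/(1 + K_p·0.1146) = 0.1, so 1 + 0.1146·K_p = 10.
K_p = (10 − 1)/0.1146 = 78.5.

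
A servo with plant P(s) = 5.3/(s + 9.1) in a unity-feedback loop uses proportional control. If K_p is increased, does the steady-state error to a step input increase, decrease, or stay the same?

The position error constant K_pos = K_p·P(0) grows with K_p, and e_ss = 1/(1+K_pos) falls.

decrease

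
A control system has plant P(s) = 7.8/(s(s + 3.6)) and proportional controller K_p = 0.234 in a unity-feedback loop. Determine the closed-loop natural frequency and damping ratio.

ω_n = 1.35 rad/s, ζ = 1.33

With unity feedback the closed-loop characteristic equation is s² + 3.6s + 0.234·7.8 = s² + 3.6s + 1.825 = 0.
So ω_n² = 1.825 ⇒ ω_n = 1.351 rad/s, and ζ = 3.6/(2ω_n) = 1.33.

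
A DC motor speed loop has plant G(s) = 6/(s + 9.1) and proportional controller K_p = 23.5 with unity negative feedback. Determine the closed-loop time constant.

Closed-loop transfer function: T(s) = K_p·G(s)/(1 + K_p·G(s)) = 141/(s + 9.1 + 141) = 141/(s + 150.1).
Time constant τ = 1/150.1 = 0.00666 s.

τ = 0.00666 s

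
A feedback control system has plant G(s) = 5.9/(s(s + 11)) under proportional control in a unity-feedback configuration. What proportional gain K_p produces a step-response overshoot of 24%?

K_p = 30

From %OS = 100·exp(−πζ/√(1−ζ²)) = 24%, ζ = −ln(0.24)/√(π²+ln²(0.24)) = 0.4136.
Characteristic equation s² + 11s + 5.9K_p = 0 gives ζ = 11/(2√(5.9K_p)).
Setting ζ = 0.4136: √(5.9K_p) = 11/(2·0.4136) = 13.3, so K_p = 176.8/5.9 = 30.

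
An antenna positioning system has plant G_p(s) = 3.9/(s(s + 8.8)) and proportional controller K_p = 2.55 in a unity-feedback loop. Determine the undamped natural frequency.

ω_n = 3.15 rad/s

1 + K_p·G_p(s) = 0 gives s² + 8.8s + 9.945 = 0.
Matching s² + 2ζω_n s + ω_n²: ω_n = √9.945 = 3.154 rad/s and 2ζω_n = 8.8, so ζ = 8.8/(2·3.154) = 1.4.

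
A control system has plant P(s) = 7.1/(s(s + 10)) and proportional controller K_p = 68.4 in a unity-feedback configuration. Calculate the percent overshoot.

From 1 + K_pP(s) = 0: s² + 10s + 485.6 = 0 ⇒ ω_n = 22.04, ζ = 0.2269.
%OS = 100·exp(−πζ/√(1−ζ²)) = 100·exp(−π·0.2269/√0.9485) = 48.1%.

48.1%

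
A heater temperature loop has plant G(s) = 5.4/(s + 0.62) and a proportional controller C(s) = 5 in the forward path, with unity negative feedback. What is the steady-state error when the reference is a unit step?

The loop is type 0. Static position error constant K_pos = C(0)·G(0) = 5·8.71 = 43.55.
Steady-state error to a unit step: e_ss = 1/(1+K_pos) = 1/44.55 = 0.0224.

0.0224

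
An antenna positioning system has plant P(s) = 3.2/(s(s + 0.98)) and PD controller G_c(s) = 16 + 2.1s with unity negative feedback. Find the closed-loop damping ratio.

Forward path: (16 + 2.1s)·3.2/(s(s+0.98)). The closed-loop characteristic equation is s² + (0.98 + 3.2·2.1)s + 3.2·16 = 0.
That is s² + 7.7s + 51.2 = 0, so ω_n = 7.155 rad/s and ζ = 7.7/(2·7.155) = 0.5381.

ζ = 0.538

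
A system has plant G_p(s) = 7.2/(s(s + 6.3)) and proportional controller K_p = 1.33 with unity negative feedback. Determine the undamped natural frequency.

ω_n = 3.09 rad/s

The closed-loop denominator is s(s+6.3) + 1.33·7.2 = s² + 6.3s + 9.576.
So ω_n² = 9.576 ⇒ ω_n = 3.095 rad/s, and ζ = 6.3/(2ω_n) = 1.02.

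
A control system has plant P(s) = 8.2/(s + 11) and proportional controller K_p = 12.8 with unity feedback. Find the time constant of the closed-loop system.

τ = 0.00862 s

Closed-loop transfer function: T(s) = K_p·P(s)/(1 + K_p·P(s)) = 105/(s + 11 + 105) = 105/(s + 116).
Time constant τ = 1/116 = 0.00862 s.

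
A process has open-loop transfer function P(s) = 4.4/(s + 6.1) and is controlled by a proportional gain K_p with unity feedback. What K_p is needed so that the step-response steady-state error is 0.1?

For a type-0 loop with proportional control, e_ss = 1/(1 + K_p·P(0)).
P(0) = 0.7213. Require 1/(1 + K_p·0.7213) = 0.1, so 1 + 0.7213·K_p = 10.
K_p = (10 − 1)/0.7213 = 12.5.

K_p = 12.5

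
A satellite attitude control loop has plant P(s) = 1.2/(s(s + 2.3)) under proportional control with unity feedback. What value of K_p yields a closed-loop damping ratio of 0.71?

K_p = 2.19

Closed-loop characteristic equation: s² + 2.3s + K_p·1.2 = 0.
So ω_n = √(1.2K_p) and 2ζω_n = 2.3, giving ζ = 2.3/(2√(1.2K_p)).
Setting ζ = 0.71: √(1.2K_p) = 2.3/(2·0.71) = 1.62, so K_p = 2.623/1.2 = 2.19.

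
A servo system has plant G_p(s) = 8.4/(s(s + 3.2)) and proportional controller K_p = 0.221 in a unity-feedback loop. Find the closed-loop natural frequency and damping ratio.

ω_n = 1.36 rad/s, ζ = 1.17

With unity feedback the closed-loop characteristic equation is s² + 3.2s + 0.221·8.4 = s² + 3.2s + 1.856 = 0.
Matching s² + 2ζω_n s + ω_n²: ω_n = √1.856 = 1.362 rad/s and 2ζω_n = 3.2, so ζ = 3.2/(2·1.362) = 1.17.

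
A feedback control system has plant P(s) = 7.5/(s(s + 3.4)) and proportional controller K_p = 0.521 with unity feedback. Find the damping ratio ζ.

With unity feedback the closed-loop characteristic equation is s² + 3.4s + 0.521·7.5 = s² + 3.4s + 3.908 = 0.
Matching s² + 2ζω_n s + ω_n²: ω_n = √3.908 = 1.977 rad/s and 2ζω_n = 3.4, so ζ = 3.4/(2·1.977) = 0.86.

ζ = 0.86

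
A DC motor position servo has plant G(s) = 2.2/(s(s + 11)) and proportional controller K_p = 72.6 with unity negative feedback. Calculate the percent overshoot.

The closed-loop denominator s² + 11s + 159.7 gives ω_n = √159.7 = 12.64 and ζ = 11/(2ω_n) = 0.4352.
%OS = 100·exp(−πζ/√(1−ζ²)) = 100·exp(−π·0.4352/√0.8106) = 21.9%.

21.9%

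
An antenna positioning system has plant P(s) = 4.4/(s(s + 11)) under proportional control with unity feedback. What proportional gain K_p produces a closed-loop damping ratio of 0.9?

Closed-loop characteristic equation: s² + 11s + K_p·4.4 = 0.
So ω_n = √(4.4K_p) and 2ζω_n = 11, giving ζ = 11/(2√(4.4K_p)).
Setting ζ = 0.9: √(4.4K_p) = 11/(2·0.9) = 6.111, so K_p = 37.35/4.4 = 8.49.

K_p = 8.49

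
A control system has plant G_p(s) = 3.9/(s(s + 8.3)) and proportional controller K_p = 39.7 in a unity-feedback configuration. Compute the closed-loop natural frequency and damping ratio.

ω_n = 12.4 rad/s, ζ = 0.334

The closed-loop denominator is s(s+8.3) + 39.7·3.9 = s² + 8.3s + 154.8.
So ω_n² = 154.8 ⇒ ω_n = 12.44 rad/s, and ζ = 8.3/(2ω_n) = 0.334.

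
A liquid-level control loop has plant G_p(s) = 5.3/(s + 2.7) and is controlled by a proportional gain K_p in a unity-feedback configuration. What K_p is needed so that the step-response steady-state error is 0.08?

The loop is type 0, so e_ss(step) = 1/(1 + K_pos) with K_pos = K_p·G_p(0).
G_p(0) = 1.963. Require 1/(1 + K_p·1.963) = 0.08, so 1 + 1.963·K_p = 12.5.
K_p = (12.5 − 1)/1.963 = 5.86.

K_p = 5.86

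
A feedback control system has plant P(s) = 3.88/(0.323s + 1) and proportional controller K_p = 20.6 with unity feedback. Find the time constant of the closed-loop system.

τ = 0.00399 s

Closed loop: T(s) = K_p·P/(1+K_p·P) = 79.93/(0.323s + 1 + 79.93), with pole at s = −(1 + 79.93)/0.323 = −250.6.
Closed-loop time constant τ = 1/250.6 = 0.00399 s.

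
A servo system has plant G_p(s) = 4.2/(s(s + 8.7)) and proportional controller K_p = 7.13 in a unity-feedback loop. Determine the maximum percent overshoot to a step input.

The closed-loop denominator s² + 8.7s + 29.95 gives ω_n = √29.95 = 5.472 and ζ = 8.7/(2ω_n) = 0.7949.
%OS = 100·exp(−πζ/√(1−ζ²)) = 100·exp(−π·0.7949/√0.3681) = 1.63%.

1.63%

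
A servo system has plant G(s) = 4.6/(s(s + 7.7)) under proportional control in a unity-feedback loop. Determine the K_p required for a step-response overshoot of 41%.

From %OS = 100·exp(−πζ/√(1−ζ²)) = 41%, ζ = −ln(0.41)/√(π²+ln²(0.41)) = 0.273.
Characteristic equation s² + 7.7s + 4.6K_p = 0 gives ζ = 7.7/(2√(4.6K_p)).
Setting ζ = 0.273: √(4.6K_p) = 7.7/(2·0.273) = 14.1, so K_p = 198.9/4.6 = 43.2.

K_p = 43.2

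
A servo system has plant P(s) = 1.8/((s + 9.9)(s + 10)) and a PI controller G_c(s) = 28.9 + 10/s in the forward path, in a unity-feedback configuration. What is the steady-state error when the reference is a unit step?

The open loop G_c(s)P(s) has a pole at the origin (type 1), so the static position error constant is infinite and e_ss = 1/(1+∞) = 0.

0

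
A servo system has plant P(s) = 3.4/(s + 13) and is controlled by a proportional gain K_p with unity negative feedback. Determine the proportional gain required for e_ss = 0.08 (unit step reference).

Steady-state error for a unit step on this type-0 loop is 1/(1 + K_p·P(0)).
P(0) = 0.2615. Require 1/(1 + K_p·0.2615) = 0.08, so 1 + 0.2615·K_p = 12.5.
K_p = (12.5 − 1)/0.2615 = 44.

K_p = 44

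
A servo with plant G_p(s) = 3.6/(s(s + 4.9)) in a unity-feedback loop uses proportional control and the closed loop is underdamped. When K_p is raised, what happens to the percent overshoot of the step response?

Characteristic equation s² + 4.9s + K_p·3.6 = 0: raising K_p raises ω_n while 2ζω_n = 4.9 is fixed, so ζ falls and overshoot grows.

increase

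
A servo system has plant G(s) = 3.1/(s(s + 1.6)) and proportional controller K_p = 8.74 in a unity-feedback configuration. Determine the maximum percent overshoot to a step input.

From 1 + K_pG(s) = 0: s² + 1.6s + 27.09 = 0 ⇒ ω_n = 5.205, ζ = 0.1537.
%OS = 100·exp(−πζ/√(1−ζ²)) = 100·exp(−π·0.1537/√0.9764) = 61.3%.

61.3%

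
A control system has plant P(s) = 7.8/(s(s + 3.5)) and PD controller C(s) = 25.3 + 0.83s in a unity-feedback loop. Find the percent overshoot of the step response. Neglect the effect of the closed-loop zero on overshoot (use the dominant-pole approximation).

30.3%

Forward path: (25.3 + 0.83s)·7.8/(s(s+3.5)). The closed-loop characteristic equation is s² + (3.5 + 7.8·0.83)s + 7.8·25.3 = 0.
That is s² + 9.974s + 197.3 = 0, so ω_n = 14.05 rad/s and ζ = 9.974/(2·14.05) = 0.355.
%OS = 100·exp(−πζ/√(1−ζ²)) = 30.3%.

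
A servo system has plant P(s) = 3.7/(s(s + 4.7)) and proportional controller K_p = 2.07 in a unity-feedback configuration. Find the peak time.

T_p = 2.15 s

From 1 + K_pP(s) = 0: s² + 4.7s + 7.659 = 0 ⇒ ω_n = 2.767, ζ = 0.8491.
Damped frequency ω_d = ω_n√(1−ζ²) = 1.462 rad/s, so peak time T_p = π/ω_d = 2.15 s.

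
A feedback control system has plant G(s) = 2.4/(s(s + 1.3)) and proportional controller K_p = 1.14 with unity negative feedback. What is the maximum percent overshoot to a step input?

26.1%

The closed-loop denominator s² + 1.3s + 2.736 gives ω_n = √2.736 = 1.654 and ζ = 1.3/(2ω_n) = 0.393.
%OS = 100·exp(−πζ/√(1−ζ²)) = 100·exp(−π·0.393/√0.8456) = 26.1%.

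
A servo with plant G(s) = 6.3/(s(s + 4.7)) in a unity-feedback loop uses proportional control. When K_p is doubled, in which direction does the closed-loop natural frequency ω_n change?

increase

ω_n = √(6.3·K_p), which grows with K_p.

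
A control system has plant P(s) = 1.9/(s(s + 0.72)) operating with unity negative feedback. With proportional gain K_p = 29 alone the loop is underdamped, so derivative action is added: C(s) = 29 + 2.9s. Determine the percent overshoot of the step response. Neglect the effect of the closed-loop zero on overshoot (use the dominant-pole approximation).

23.4%

Forward path: (29 + 2.9s)·1.9/(s(s+0.72)). The closed-loop characteristic equation is s² + (0.72 + 1.9·2.9)s + 1.9·29 = 0.
That is s² + 6.23s + 55.1 = 0, so ω_n = 7.423 rad/s and ζ = 6.23/(2·7.423) = 0.4196.
%OS = 100·exp(−πζ/√(1−ζ²)) = 23.4%.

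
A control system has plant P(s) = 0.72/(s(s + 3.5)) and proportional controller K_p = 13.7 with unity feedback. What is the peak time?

T_p = 1.2 s

Closed-loop characteristic equation: s² + 3.5s + 9.864 = 0, so ω_n = 3.141 rad/s and ζ = 3.5/(2·3.141) = 0.5572.
Damped frequency ω_d = ω_n√(1−ζ²) = 2.608 rad/s, so peak time T_p = π/ω_d = 1.2 s.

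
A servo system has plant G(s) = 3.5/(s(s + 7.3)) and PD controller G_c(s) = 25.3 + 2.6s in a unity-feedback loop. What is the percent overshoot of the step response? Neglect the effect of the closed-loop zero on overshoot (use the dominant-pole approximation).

Forward path: (25.3 + 2.6s)·3.5/(s(s+7.3)). The closed-loop characteristic equation is s² + (7.3 + 3.5·2.6)s + 3.5·25.3 = 0.
That is s² + 16.4s + 88.55 = 0, so ω_n = 9.41 rad/s and ζ = 16.4/(2·9.41) = 0.8714.
%OS = 100·exp(−πζ/√(1−ζ²)) = 0.377%.

0.377%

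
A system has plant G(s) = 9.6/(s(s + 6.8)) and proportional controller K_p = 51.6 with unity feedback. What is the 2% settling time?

The closed-loop denominator s² + 6.8s + 495.4 gives ω_n = √495.4 = 22.26 and ζ = 6.8/(2ω_n) = 0.1528.
2% settling time T_s ≈ 4/(ζω_n) = 4/3.4 = 1.18 s.

T_s ≈ 1.18 s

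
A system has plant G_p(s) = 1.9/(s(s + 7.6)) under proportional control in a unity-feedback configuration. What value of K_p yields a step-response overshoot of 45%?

From %OS = 100·exp(−πζ/√(1−ζ²)) = 45%, ζ = −ln(0.45)/√(π²+ln²(0.45)) = 0.2463.
Characteristic equation s² + 7.6s + 1.9K_p = 0 gives ζ = 7.6/(2√(1.9K_p)).
Setting ζ = 0.2463: √(1.9K_p) = 7.6/(2·0.2463) = 15.43, so K_p = 238/1.9 = 125.

K_p = 125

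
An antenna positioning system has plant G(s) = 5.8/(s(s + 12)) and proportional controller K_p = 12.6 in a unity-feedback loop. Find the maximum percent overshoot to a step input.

Closed-loop characteristic equation: s² + 12s + 73.08 = 0, so ω_n = 8.549 rad/s and ζ = 12/(2·8.549) = 0.7019.
%OS = 100·exp(−πζ/√(1−ζ²)) = 100·exp(−π·0.7019/√0.5074) = 4.53%.

4.53%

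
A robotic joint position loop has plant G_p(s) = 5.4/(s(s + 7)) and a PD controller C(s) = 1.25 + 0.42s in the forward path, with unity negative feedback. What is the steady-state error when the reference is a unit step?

0

The open loop C(s)G_p(s) has a pole at the origin (type 1), so the static position error constant is infinite and e_ss = 1/(1+∞) = 0.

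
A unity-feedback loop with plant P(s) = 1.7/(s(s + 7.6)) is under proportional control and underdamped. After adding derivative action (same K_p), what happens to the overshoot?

With PD the characteristic equation becomes s² + (a + K·K_d)s + K·K_p = 0; the damping term grows, ζ rises, overshoot falls.

decrease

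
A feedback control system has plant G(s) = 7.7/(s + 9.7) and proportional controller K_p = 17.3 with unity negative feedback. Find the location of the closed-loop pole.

s = -142.9

Closed-loop transfer function: T(s) = K_p·G(s)/(1 + K_p·G(s)) = 133.2/(s + 9.7 + 133.2) = 133.2/(s + 142.9).
The closed-loop pole is at s = −142.9.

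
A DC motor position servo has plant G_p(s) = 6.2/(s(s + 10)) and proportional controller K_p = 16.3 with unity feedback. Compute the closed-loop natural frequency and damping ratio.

The closed-loop denominator is s(s+10) + 16.3·6.2 = s² + 10s + 101.1.
So ω_n² = 101.1 ⇒ ω_n = 10.05 rad/s, and ζ = 10/(2ω_n) = 0.497.

ω_n = 10.1 rad/s, ζ = 0.497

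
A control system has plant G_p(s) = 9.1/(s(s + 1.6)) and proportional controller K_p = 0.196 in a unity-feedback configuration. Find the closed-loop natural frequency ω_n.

ω_n = 1.34 rad/s

1 + K_p·G_p(s) = 0 gives s² + 1.6s + 1.784 = 0.
So ω_n² = 1.784 ⇒ ω_n = 1.336 rad/s, and ζ = 1.6/(2ω_n) = 0.599.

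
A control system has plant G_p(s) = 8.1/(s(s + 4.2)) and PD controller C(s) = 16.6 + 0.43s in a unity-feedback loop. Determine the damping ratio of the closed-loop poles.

ζ = 0.331

Forward path: (16.6 + 0.43s)·8.1/(s(s+4.2)). The closed-loop characteristic equation is s² + (4.2 + 8.1·0.43)s + 8.1·16.6 = 0.
That is s² + 7.683s + 134.5 = 0, so ω_n = 11.6 rad/s and ζ = 7.683/(2·11.6) = 0.3313.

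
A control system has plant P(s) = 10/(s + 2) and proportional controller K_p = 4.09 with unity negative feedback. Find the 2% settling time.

T_s ≈ 0.0932 s

Closed-loop transfer function: T(s) = K_p·P(s)/(1 + K_p·P(s)) = 40.9/(s + 2 + 40.9) = 40.9/(s + 42.9).
Time constant τ = 1/42.9 = 0.02331 s, so the 2% settling time is about 4τ = 0.0932 s.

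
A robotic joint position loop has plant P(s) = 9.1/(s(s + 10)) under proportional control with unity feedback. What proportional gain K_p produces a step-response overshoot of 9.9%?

From %OS = 100·exp(−πζ/√(1−ζ²)) = 9.9%, ζ = −ln(0.099)/√(π²+ln²(0.099)) = 0.5928.
Characteristic equation s² + 10s + 9.1K_p = 0 gives ζ = 10/(2√(9.1K_p)).
Setting ζ = 0.5928: √(9.1K_p) = 10/(2·0.5928) = 8.434, so K_p = 71.13/9.1 = 7.82.

K_p = 7.82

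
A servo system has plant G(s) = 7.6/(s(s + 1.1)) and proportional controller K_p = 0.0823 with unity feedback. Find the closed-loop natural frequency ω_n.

ω_n = 0.791 rad/s

The closed-loop denominator is s(s+1.1) + 0.0823·7.6 = s² + 1.1s + 0.6255.
Matching s² + 2ζω_n s + ω_n²: ω_n = √0.6255 = 0.7909 rad/s and 2ζω_n = 1.1, so ζ = 1.1/(2·0.7909) = 0.695.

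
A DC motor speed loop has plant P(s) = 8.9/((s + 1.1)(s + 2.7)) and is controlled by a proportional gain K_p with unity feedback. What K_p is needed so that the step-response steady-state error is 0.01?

K_p = 33

Steady-state error for a unit step on this type-0 loop is 1/(1 + K_p·P(0)).
P(0) = 2.997. Require 1/(1 + K_p·2.997) = 0.01, so 1 + 2.997·K_p = 100.
K_p = (100 − 1)/2.997 = 33.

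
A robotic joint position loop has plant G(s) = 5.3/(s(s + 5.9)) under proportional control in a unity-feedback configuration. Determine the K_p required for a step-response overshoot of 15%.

K_p = 6.14

From %OS = 100·exp(−πζ/√(1−ζ²)) = 15%, ζ = −ln(0.15)/√(π²+ln²(0.15)) = 0.5169.
Characteristic equation s² + 5.9s + 5.3K_p = 0 gives ζ = 5.9/(2√(5.3K_p)).
Setting ζ = 0.5169: √(5.3K_p) = 5.9/(2·0.5169) = 5.707, so K_p = 32.57/5.3 = 6.14.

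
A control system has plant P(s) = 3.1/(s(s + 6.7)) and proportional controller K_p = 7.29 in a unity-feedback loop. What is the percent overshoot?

4.41%

From 1 + K_pP(s) = 0: s² + 6.7s + 22.6 = 0 ⇒ ω_n = 4.754, ζ = 0.7047.
%OS = 100·exp(−πζ/√(1−ζ²)) = 100·exp(−π·0.7047/√0.5034) = 4.41%.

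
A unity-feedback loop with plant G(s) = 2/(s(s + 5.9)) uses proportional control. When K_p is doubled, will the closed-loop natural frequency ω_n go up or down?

ω_n = √(2·K_p), which grows with K_p.

increase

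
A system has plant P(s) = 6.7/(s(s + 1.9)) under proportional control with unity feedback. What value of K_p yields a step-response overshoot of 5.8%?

K_p = 0.299

From %OS = 100·exp(−πζ/√(1−ζ²)) = 5.8%, ζ = −ln(0.058)/√(π²+ln²(0.058)) = 0.6716.
Characteristic equation s² + 1.9s + 6.7K_p = 0 gives ζ = 1.9/(2√(6.7K_p)).
Setting ζ = 0.6716: √(6.7K_p) = 1.9/(2·0.6716) = 1.415, so K_p = 2.001/6.7 = 0.299.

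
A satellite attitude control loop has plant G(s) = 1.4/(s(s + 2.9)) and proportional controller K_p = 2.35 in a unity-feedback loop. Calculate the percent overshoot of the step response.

Closed-loop characteristic equation: s² + 2.9s + 3.29 = 0, so ω_n = 1.814 rad/s and ζ = 2.9/(2·1.814) = 0.7994.
%OS = 100·exp(−πζ/√(1−ζ²)) = 100·exp(−π·0.7994/√0.3609) = 1.53%.

1.53%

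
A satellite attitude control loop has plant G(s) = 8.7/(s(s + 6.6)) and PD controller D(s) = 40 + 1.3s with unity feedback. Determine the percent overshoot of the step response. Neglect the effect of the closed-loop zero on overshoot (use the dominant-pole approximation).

17.9%

Forward path: (40 + 1.3s)·8.7/(s(s+6.6)). The closed-loop characteristic equation is s² + (6.6 + 8.7·1.3)s + 8.7·40 = 0.
That is s² + 17.91s + 348 = 0, so ω_n = 18.65 rad/s and ζ = 17.91/(2·18.65) = 0.48.
%OS = 100·exp(−πζ/√(1−ζ²)) = 17.9%.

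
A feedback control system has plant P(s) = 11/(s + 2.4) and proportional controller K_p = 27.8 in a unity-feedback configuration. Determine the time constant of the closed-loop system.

τ = 0.00324 s

Closed-loop transfer function: T(s) = K_p·P(s)/(1 + K_p·P(s)) = 305.8/(s + 2.4 + 305.8) = 305.8/(s + 308.2).
Time constant τ = 1/308.2 = 0.00324 s.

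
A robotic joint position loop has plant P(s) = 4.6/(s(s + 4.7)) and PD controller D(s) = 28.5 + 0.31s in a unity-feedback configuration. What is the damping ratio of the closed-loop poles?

ζ = 0.268

Forward path: (28.5 + 0.31s)·4.6/(s(s+4.7)). The closed-loop characteristic equation is s² + (4.7 + 4.6·0.31)s + 4.6·28.5 = 0.
That is s² + 6.126s + 131.1 = 0, so ω_n = 11.45 rad/s and ζ = 6.126/(2·11.45) = 0.2675.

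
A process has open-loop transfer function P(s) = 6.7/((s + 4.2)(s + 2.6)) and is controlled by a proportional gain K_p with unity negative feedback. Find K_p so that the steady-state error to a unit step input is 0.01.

K_p = 161

Steady-state error for a unit step on this type-0 loop is 1/(1 + K_p·P(0)).
P(0) = 0.6136. Require 1/(1 + K_p·0.6136) = 0.01, so 1 + 0.6136·K_p = 100.
K_p = (100 − 1)/0.6136 = 161.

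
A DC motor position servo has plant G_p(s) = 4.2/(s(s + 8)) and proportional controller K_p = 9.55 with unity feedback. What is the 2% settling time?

T_s ≈ 1 s

From 1 + K_pG_p(s) = 0: s² + 8s + 40.11 = 0 ⇒ ω_n = 6.333, ζ = 0.6316.
2% settling time T_s ≈ 4/(ζω_n) = 4/4 = 1 s.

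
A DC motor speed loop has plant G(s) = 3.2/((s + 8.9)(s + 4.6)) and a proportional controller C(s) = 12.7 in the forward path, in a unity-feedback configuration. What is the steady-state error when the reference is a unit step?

The loop is type 0. Static position error constant K_pos = C(0)·G(0) = 12.7·0.07816 = 0.9927.
Steady-state error to a unit step: e_ss = 1/(1+K_pos) = 1/1.993 = 0.502.

0.502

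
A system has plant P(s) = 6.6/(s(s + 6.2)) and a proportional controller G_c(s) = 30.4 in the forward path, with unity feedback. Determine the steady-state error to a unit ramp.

0.0309

The loop has one pole at the origin (type 1). Velocity error constant K_v = lim_{s→0} s·G_c(s)P(s) = 30.4·6.6/6.2 = 32.36.
Steady-state error to a unit ramp: e_ss = 1/K_v = 0.0309.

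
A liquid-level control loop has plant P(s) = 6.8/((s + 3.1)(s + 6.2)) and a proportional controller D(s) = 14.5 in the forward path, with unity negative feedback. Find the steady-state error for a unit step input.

0.163

The loop is type 0. Static position error constant K_pos = D(0)·P(0) = 14.5·0.3538 = 5.13.
Steady-state error to a unit step: e_ss = 1/(1+K_pos) = 1/6.13 = 0.163.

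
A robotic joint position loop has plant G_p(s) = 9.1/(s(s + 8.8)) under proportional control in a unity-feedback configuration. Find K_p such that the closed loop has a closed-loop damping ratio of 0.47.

Closed-loop characteristic equation: s² + 8.8s + K_p·9.1 = 0.
So ω_n = √(9.1K_p) and 2ζω_n = 8.8, giving ζ = 8.8/(2√(9.1K_p)).
Setting ζ = 0.47: √(9.1K_p) = 8.8/(2·0.47) = 9.362, so K_p = 87.64/9.1 = 9.63.

K_p = 9.63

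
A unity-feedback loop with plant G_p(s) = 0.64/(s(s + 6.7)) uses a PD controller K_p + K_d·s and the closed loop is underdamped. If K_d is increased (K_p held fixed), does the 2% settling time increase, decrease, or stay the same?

Characteristic equation s² + (6.7 + 0.64K_d)s + 0.64K_p = 0: raising K_d increases ζω_n = (6.7+0.64K_d)/2 while the loop stays underdamped, so T_s ≈ 4/(ζω_n) decreases.

decrease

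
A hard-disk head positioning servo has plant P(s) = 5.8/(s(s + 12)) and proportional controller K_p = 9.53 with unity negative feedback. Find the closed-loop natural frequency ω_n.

With unity feedback the closed-loop characteristic equation is s² + 12s + 9.53·5.8 = s² + 12s + 55.27 = 0.
So ω_n² = 55.27 ⇒ ω_n = 7.435 rad/s, and ζ = 12/(2ω_n) = 0.807.

ω_n = 7.43 rad/s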